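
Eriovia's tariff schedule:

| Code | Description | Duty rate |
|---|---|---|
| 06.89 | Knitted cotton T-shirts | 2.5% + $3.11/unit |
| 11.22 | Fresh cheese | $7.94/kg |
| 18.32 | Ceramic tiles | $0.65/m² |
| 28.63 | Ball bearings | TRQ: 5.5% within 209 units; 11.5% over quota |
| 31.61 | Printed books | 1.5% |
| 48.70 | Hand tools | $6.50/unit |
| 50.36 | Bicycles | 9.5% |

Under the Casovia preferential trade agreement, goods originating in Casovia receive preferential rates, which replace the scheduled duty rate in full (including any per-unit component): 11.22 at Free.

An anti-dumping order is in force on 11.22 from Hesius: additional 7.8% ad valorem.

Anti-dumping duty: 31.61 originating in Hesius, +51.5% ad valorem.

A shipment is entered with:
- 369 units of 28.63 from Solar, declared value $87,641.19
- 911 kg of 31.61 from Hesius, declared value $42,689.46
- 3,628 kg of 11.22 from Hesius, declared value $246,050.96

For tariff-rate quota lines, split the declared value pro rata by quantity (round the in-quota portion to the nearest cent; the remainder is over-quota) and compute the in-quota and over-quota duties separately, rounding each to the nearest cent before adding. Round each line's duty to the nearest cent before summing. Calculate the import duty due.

Line 1 (28.63, Solar, 369 units, $87,641.19):
Code 28.63 is under a tariff-rate quota (threshold 209 units). In-quota: 209 units at 5.5%; over-quota: 160 units at 11.5%.
Pro-rata value split: in-quota = $87,641.19 × 209/369 = $49,639.59; over-quota = $87,641.19 − $49,639.59 = $38,001.60.
In-quota duty = $49,639.59 × 5.5% = $2,730.18. Over-quota duty = $38,001.60 × 11.5% = $4,370.18.
Line duty = $2,730.18 + $4,370.18 = $7,100.36.
Line 2 (31.61, Hesius, 911 kg, $42,689.46):
Base rate for 31.61 is 1.5%.
Additional duty on 31.61 from Hesius: +51.5%. Applied ad valorem rate: 1.5% + 51.5% = 53%.
Duty = $42,689.46 × 53% = $22,625.41.
Line 3 (11.22, Hesius, 3,628 kg, $246,050.96):
Base rate for 11.22 is $7.94/kg.
11.22 has an FTA preferential rate, but origin Hesius is not Casovia; base rate stands.
Additional duty on 11.22 from Hesius: +7.8% ad valorem. Applied ad valorem rate = 7.8%.
Duty = $246,050.96 × 7.8% + 3,628 × $7.94 = $47,998.29.
Total = $7,100.36 + $22,625.41 + $47,998.29 = $77,724.06.

$77,724.06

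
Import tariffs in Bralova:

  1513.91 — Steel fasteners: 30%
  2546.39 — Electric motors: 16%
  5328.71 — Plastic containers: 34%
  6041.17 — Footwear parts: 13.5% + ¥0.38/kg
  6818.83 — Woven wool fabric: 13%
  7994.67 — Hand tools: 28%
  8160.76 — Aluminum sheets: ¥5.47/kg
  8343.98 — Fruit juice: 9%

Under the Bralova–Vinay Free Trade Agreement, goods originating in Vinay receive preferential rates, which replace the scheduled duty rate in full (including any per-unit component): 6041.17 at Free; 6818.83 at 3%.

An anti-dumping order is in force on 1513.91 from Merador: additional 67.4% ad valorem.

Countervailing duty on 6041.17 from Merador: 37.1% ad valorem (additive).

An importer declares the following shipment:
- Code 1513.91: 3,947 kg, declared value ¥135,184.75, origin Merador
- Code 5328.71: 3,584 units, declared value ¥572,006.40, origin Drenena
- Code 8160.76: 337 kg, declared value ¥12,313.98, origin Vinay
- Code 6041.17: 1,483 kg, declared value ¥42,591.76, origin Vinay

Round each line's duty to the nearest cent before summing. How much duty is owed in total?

¥327,995.52

Line 1 (1513.91, Merador, 3,947 kg, ¥135,184.75):
Base rate for 1513.91 is 30%.
Additional duty on 1513.91 from Merador: +67.4%. Applied ad valorem rate: 30% + 67.4% = 97.4%.
Duty = ¥135,184.75 × 97.4% = ¥131,669.95.
Line 2 (5328.71, Drenena, 3,584 units, ¥572,006.40):
Base rate for 5328.71 is 34%.
Duty = ¥572,006.40 × 34% = ¥194,482.18.
Line 3 (8160.76, Vinay, 337 kg, ¥12,313.98):
Base rate for 8160.76 is ¥5.47/kg.
Origin Vinay is the FTA partner but 8160.76 is not on the preference list; base rate stands.
Duty = 337 × ¥5.47 = ¥1,843.39.
Line 4 (6041.17, Vinay, 1,483 kg, ¥42,591.76):
Base rate for 6041.17 is 13.5% + ¥0.38/kg.
Origin Vinay qualifies under the Bralova–Vinay agreement and 6041.17 is covered: preferential rate Free applies instead.
The additional-duty order on 6041.17 targets Merador, not Vinay; it does not apply.
Duty = ¥42,591.76 × 0% = ¥0.00.
Total = ¥131,669.95 + ¥194,482.18 + ¥1,843.39 + ¥0.00 = ¥327,995.52.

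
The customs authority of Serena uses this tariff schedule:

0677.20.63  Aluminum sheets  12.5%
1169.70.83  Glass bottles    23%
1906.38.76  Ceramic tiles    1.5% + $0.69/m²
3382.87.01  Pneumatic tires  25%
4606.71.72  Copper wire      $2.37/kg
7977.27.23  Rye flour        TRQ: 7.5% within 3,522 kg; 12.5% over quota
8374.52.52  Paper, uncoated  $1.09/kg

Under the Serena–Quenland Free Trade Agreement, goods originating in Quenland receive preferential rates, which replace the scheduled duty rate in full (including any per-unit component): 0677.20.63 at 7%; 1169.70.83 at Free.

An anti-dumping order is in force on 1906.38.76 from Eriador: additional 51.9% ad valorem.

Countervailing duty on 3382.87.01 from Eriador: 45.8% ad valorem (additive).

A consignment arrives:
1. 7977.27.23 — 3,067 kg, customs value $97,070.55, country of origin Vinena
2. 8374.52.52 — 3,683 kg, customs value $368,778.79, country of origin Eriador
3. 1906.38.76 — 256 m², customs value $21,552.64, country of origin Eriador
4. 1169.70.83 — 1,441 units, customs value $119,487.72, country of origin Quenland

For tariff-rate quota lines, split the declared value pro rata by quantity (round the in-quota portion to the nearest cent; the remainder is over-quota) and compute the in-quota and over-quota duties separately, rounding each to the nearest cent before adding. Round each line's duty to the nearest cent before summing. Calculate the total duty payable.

Line 1 (7977.27.23, Vinena, 3,067 kg, $97,070.55):
Code 7977.27.23 is under a tariff-rate quota (threshold 3,522 kg). Quantity 3,067 kg is within the quota, so the in-quota rate 7.5% applies to the full value.
Duty = $97,070.55 × 7.5% = $7,280.29.
Line 2 (8374.52.52, Eriador, 3,683 kg, $368,778.79):
Base rate for 8374.52.52 is $1.09/kg.
Duty = 3,683 × $1.09 = $4,014.47.
Line 3 (1906.38.76, Eriador, 256 m², $21,552.64):
Base rate for 1906.38.76 is 1.5% + $0.69/m².
Additional duty on 1906.38.76 from Eriador: +51.9%. Applied ad valorem rate: 1.5% + 51.9% = 53.4%.
Duty = $21,552.64 × 53.4% + 256 × $0.69 = $11,685.75.
Line 4 (1169.70.83, Quenland, 1,441 units, $119,487.72):
Base rate for 1169.70.83 is 23%.
Origin Quenland qualifies under the Serena–Quenland agreement and 1169.70.83 is covered: preferential rate Free applies instead.
Duty = $119,487.72 × 0% = $0.00.
Total = $7,280.29 + $4,014.47 + $11,685.75 + $0.00 = $22,980.51.

$22,980.51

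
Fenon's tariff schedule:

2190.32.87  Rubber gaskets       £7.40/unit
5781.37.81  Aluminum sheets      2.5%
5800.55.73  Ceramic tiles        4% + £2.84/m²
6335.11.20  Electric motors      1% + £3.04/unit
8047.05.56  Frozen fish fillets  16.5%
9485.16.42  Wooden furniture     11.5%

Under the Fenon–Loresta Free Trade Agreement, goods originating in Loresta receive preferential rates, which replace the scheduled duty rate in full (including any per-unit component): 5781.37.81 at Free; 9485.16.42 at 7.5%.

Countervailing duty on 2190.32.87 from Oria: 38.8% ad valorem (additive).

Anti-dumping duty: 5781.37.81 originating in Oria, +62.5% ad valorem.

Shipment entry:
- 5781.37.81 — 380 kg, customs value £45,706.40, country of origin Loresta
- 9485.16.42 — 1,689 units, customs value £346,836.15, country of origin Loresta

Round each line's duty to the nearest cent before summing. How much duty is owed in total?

Line 1 (5781.37.81, Loresta, 380 kg, £45,706.40):
Base rate for 5781.37.81 is 2.5%.
Origin Loresta qualifies under the Fenon–Loresta agreement and 5781.37.81 is covered: preferential rate Free applies instead.
The additional-duty order on 5781.37.81 targets Oria, not Loresta; it does not apply.
Duty = £45,706.40 × 0% = £0.00.
Line 2 (9485.16.42, Loresta, 1,689 units, £346,836.15):
Base rate for 9485.16.42 is 11.5%.
Origin Loresta qualifies under the Fenon–Loresta agreement and 9485.16.42 is covered: preferential rate 7.5% applies instead.
Duty = £346,836.15 × 7.5% = £26,012.71.
Total = £0.00 + £26,012.71 = £26,012.71.

£26,012.71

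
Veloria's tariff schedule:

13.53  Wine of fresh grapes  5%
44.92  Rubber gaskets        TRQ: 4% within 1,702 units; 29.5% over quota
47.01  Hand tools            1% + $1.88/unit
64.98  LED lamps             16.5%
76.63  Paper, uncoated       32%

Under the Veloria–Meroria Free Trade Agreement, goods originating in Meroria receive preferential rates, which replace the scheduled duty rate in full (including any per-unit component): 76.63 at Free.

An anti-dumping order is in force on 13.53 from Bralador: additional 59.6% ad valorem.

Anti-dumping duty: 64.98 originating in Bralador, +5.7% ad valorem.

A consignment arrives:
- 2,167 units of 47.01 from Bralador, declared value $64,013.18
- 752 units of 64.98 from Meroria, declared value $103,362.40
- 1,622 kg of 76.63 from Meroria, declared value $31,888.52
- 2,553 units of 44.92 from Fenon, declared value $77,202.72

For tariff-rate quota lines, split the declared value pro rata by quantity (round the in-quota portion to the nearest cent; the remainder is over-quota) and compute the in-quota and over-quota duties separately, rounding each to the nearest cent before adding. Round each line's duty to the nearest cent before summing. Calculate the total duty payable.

$31,419.23

Line 1 (47.01, Bralador, 2,167 units, $64,013.18):
Base rate for 47.01 is 1% + $1.88/unit.
Duty = $64,013.18 × 1% + 2,167 × $1.88 = $4,714.09.
Line 2 (64.98, Meroria, 752 units, $103,362.40):
Base rate for 64.98 is 16.5%.
Origin Meroria is the FTA partner but 64.98 is not on the preference list; base rate stands.
The additional-duty order on 64.98 targets Bralador, not Meroria; it does not apply.
Duty = $103,362.40 × 16.5% = $17,054.80.
Line 3 (76.63, Meroria, 1,622 kg, $31,888.52):
Base rate for 76.63 is 32%.
Origin Meroria qualifies under the Veloria–Meroria agreement and 76.63 is covered: preferential rate Free applies instead.
Duty = $31,888.52 × 0% = $0.00.
Line 4 (44.92, Fenon, 2,553 units, $77,202.72):
Code 44.92 is under a tariff-rate quota (threshold 1,702 units). In-quota: 1,702 units at 4%; over-quota: 851 units at 29.5%.
Pro-rata value split: in-quota = $77,202.72 × 1,702/2,553 = $51,468.48; over-quota = $77,202.72 − $51,468.48 = $25,734.24.
In-quota duty = $51,468.48 × 4% = $2,058.74. Over-quota duty = $25,734.24 × 29.5% = $7,591.60.
Line duty = $2,058.74 + $7,591.60 = $9,650.34.
Total = $4,714.09 + $17,054.80 + $0.00 + $9,650.34 = $31,419.23.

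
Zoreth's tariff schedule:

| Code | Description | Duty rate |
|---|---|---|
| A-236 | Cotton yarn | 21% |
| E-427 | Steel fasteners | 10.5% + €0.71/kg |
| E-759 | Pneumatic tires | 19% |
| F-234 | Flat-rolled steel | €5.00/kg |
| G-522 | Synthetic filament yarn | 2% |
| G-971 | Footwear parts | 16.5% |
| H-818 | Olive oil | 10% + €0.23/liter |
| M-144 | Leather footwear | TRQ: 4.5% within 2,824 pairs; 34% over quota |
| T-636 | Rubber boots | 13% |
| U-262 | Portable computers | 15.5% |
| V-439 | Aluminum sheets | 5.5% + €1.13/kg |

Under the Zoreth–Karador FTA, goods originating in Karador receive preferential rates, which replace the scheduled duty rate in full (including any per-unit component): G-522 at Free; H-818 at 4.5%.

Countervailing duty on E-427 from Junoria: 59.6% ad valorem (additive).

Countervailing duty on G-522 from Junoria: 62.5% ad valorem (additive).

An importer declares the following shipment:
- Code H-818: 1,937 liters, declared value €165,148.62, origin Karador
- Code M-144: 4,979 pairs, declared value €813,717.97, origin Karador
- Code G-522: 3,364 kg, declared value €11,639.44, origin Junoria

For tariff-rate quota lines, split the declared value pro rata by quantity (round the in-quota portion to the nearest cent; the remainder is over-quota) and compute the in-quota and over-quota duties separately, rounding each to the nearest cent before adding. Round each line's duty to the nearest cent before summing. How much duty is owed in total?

Line 1 (H-818, Karador, 1,937 liters, €165,148.62):
Base rate for H-818 is 10% + €0.23/liter.
Origin Karador qualifies under the Zoreth–Karador agreement and H-818 is covered: preferential rate 4.5% applies instead.
Duty = €165,148.62 × 4.5% = €7,431.69.
Line 2 (M-144, Karador, 4,979 pairs, €813,717.97):
Code M-144 is under a tariff-rate quota (threshold 2,824 pairs). In-quota: 2,824 pairs at 4.5%; over-quota: 2,155 pairs at 34%.
Pro-rata value split: in-quota = €813,717.97 × 2,824/4,979 = €461,526.32; over-quota = €813,717.97 − €461,526.32 = €352,191.65.
In-quota duty = €461,526.32 × 4.5% = €20,768.68. Over-quota duty = €352,191.65 × 34% = €119,745.16.
Line duty = €20,768.68 + €119,745.16 = €140,513.84.
Line 3 (G-522, Junoria, 3,364 kg, €11,639.44):
Base rate for G-522 is 2%.
G-522 has an FTA preferential rate, but origin Junoria is not Karador; base rate stands.
Additional duty on G-522 from Junoria: +62.5%. Applied ad valorem rate: 2% + 62.5% = 64.5%.
Duty = €11,639.44 × 64.5% = €7,507.44.
Total = €7,431.69 + €140,513.84 + €7,507.44 = €155,452.97.

€155,452.97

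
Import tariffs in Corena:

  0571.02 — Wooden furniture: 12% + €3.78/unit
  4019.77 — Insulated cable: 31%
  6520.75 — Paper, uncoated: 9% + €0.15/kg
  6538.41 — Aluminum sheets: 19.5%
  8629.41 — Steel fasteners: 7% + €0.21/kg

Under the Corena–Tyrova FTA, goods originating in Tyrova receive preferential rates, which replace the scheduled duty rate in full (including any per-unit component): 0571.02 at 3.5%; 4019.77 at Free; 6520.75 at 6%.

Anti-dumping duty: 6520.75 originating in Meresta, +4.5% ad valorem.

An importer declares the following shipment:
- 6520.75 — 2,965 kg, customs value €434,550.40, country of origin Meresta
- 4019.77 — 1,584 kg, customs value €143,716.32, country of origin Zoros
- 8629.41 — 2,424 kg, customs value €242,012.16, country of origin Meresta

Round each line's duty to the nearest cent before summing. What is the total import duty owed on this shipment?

Line 1 (6520.75, Meresta, 2,965 kg, €434,550.40):
Base rate for 6520.75 is 9% + €0.15/kg.
6520.75 has an FTA preferential rate, but origin Meresta is not Tyrova; base rate stands.
Additional duty on 6520.75 from Meresta: +4.5%. Applied ad valorem rate: 9% + 4.5% = 13.5%.
Duty = €434,550.40 × 13.5% + 2,965 × €0.15 = €59,109.05.
Line 2 (4019.77, Zoros, 1,584 kg, €143,716.32):
Base rate for 4019.77 is 31%.
4019.77 has an FTA preferential rate, but origin Zoros is not Tyrova; base rate stands.
Duty = €143,716.32 × 31% = €44,552.06.
Line 3 (8629.41, Meresta, 2,424 kg, €242,012.16):
Base rate for 8629.41 is 7% + €0.21/kg.
Duty = €242,012.16 × 7% + 2,424 × €0.21 = €17,449.89.
Total = €59,109.05 + €44,552.06 + €17,449.89 = €121,111.00.

€121,111.00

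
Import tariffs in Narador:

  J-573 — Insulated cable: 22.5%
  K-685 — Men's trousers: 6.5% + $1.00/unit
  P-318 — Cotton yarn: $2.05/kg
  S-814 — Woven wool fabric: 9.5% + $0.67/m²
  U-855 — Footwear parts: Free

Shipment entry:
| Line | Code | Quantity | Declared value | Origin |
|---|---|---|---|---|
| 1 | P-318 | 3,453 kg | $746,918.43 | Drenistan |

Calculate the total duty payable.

$7,078.65

Line 1 (P-318, Drenistan, 3,453 kg, $746,918.43):
Base rate for P-318 is $2.05/kg.
Duty = 3,453 × $2.05 = $7,078.65.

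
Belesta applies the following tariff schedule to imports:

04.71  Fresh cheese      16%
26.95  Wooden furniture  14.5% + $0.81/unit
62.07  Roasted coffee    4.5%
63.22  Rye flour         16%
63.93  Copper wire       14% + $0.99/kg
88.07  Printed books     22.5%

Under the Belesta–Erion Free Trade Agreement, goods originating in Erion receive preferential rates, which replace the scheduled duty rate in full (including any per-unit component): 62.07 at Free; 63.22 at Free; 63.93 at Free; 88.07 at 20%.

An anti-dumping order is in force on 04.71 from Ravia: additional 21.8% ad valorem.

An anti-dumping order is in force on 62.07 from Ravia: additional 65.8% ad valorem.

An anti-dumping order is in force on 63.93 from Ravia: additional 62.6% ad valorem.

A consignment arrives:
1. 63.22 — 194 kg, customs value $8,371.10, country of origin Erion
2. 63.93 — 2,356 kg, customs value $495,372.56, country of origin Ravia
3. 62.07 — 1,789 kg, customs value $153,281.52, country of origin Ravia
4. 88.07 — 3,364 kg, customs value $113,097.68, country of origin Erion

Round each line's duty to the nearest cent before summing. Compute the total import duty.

Line 1 (63.22, Erion, 194 kg, $8,371.10):
Base rate for 63.22 is 16%.
Origin Erion qualifies under the Belesta–Erion agreement and 63.22 is covered: preferential rate Free applies instead.
Duty = $8,371.10 × 0% = $0.00.
Line 2 (63.93, Ravia, 2,356 kg, $495,372.56):
Base rate for 63.93 is 14% + $0.99/kg.
63.93 has an FTA preferential rate, but origin Ravia is not Erion; base rate stands.
Additional duty on 63.93 from Ravia: +62.6%. Applied ad valorem rate: 14% + 62.6% = 76.6%.
Duty = $495,372.56 × 76.6% + 2,356 × $0.99 = $381,787.82.
Line 3 (62.07, Ravia, 1,789 kg, $153,281.52):
Base rate for 62.07 is 4.5%.
62.07 has an FTA preferential rate, but origin Ravia is not Erion; base rate stands.
Additional duty on 62.07 from Ravia: +65.8%. Applied ad valorem rate: 4.5% + 65.8% = 70.3%.
Duty = $153,281.52 × 70.3% = $107,756.91.
Line 4 (88.07, Erion, 3,364 kg, $113,097.68):
Base rate for 88.07 is 22.5%.
Origin Erion qualifies under the Belesta–Erion agreement and 88.07 is covered: preferential rate 20% applies instead.
Duty = $113,097.68 × 20% = $22,619.54.
Total = $0.00 + $381,787.82 + $107,756.91 + $22,619.54 = $512,164.27.

$512,164.27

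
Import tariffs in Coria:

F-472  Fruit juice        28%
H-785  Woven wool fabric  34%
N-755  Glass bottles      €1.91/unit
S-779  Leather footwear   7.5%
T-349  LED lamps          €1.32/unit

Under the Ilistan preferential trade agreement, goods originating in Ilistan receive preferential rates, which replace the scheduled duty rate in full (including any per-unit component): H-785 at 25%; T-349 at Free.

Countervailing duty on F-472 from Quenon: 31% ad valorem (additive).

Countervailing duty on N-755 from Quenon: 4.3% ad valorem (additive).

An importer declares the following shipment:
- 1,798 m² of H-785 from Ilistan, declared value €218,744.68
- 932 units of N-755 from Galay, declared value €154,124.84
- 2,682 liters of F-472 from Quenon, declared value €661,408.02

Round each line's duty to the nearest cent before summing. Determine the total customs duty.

€446,697.02

Line 1 (H-785, Ilistan, 1,798 m², €218,744.68):
Base rate for H-785 is 34%.
Origin Ilistan qualifies under the Coria–Ilistan agreement and H-785 is covered: preferential rate 25% applies instead.
Duty = €218,744.68 × 25% = €54,686.17.
Line 2 (N-755, Galay, 932 units, €154,124.84):
Base rate for N-755 is €1.91/unit.
The additional-duty order on N-755 targets Quenon, not Galay; it does not apply.
Duty = 932 × €1.91 = €1,780.12.
Line 3 (F-472, Quenon, 2,682 liters, €661,408.02):
Base rate for F-472 is 28%.
Additional duty on F-472 from Quenon: +31%. Applied ad valorem rate: 28% + 31% = 59%.
Duty = €661,408.02 × 59% = €390,230.73.
Total = €54,686.17 + €1,780.12 + €390,230.73 = €446,697.02.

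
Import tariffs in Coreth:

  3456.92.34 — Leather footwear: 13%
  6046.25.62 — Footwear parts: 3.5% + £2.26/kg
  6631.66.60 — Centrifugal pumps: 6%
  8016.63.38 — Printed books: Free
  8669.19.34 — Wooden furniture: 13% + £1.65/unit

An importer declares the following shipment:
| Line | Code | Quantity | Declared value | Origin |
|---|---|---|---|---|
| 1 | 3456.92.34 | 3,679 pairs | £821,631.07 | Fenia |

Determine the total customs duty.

£106,812.04

Line 1 (3456.92.34, Fenia, 3,679 pairs, £821,631.07):
Base rate for 3456.92.34 is 13%.
Duty = £821,631.07 × 13% = £106,812.04.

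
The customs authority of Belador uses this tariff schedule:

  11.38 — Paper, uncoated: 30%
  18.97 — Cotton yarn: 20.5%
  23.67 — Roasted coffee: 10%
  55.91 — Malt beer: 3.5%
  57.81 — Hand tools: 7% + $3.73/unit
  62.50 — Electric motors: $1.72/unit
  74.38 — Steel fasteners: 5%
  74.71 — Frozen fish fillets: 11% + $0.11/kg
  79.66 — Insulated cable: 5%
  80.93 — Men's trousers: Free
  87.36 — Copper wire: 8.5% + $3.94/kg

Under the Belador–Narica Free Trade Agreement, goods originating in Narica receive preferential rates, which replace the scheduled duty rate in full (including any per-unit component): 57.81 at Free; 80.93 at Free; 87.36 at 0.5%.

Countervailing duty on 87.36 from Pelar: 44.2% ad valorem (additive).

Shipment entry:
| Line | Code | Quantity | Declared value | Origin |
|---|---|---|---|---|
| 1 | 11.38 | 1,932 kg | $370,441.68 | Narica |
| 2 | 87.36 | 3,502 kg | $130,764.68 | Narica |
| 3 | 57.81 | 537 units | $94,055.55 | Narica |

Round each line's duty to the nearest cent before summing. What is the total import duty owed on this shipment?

$111,786.32

Line 1 (11.38, Narica, 1,932 kg, $370,441.68):
Base rate for 11.38 is 30%.
Origin Narica is the FTA partner but 11.38 is not on the preference list; base rate stands.
Duty = $370,441.68 × 30% = $111,132.50.
Line 2 (87.36, Narica, 3,502 kg, $130,764.68):
Base rate for 87.36 is 8.5% + $3.94/kg.
Origin Narica qualifies under the Belador–Narica agreement and 87.36 is covered: preferential rate 0.5% applies instead.
The additional-duty order on 87.36 targets Pelar, not Narica; it does not apply.
Duty = $130,764.68 × 0.5% = $653.82.
Line 3 (57.81, Narica, 537 units, $94,055.55):
Base rate for 57.81 is 7% + $3.73/unit.
Origin Narica qualifies under the Belador–Narica agreement and 57.81 is covered: preferential rate Free applies instead.
Duty = $94,055.55 × 0% = $0.00.
Total = $111,132.50 + $653.82 + $0.00 = $111,786.32.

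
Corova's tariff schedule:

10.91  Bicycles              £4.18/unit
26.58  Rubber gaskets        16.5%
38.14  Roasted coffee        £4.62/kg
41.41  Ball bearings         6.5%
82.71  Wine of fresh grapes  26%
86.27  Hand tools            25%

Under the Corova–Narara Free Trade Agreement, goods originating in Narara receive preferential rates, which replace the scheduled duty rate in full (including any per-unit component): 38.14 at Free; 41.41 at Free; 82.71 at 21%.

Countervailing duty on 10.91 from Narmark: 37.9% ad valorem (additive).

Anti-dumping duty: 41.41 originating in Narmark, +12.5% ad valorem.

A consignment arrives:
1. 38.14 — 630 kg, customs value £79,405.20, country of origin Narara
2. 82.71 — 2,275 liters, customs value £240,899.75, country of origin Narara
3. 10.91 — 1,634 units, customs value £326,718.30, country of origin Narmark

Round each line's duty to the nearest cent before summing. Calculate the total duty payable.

£181,245.31

Line 1 (38.14, Narara, 630 kg, £79,405.20):
Base rate for 38.14 is £4.62/kg.
Origin Narara qualifies under the Corova–Narara agreement and 38.14 is covered: preferential rate Free applies instead.
Duty = £79,405.20 × 0% = £0.00.
Line 2 (82.71, Narara, 2,275 liters, £240,899.75):
Base rate for 82.71 is 26%.
Origin Narara qualifies under the Corova–Narara agreement and 82.71 is covered: preferential rate 21% applies instead.
Duty = £240,899.75 × 21% = £50,588.95.
Line 3 (10.91, Narmark, 1,634 units, £326,718.30):
Base rate for 10.91 is £4.18/unit.
Additional duty on 10.91 from Narmark: +37.9% ad valorem. Applied ad valorem rate = 37.9%.
Duty = £326,718.30 × 37.9% + 1,634 × £4.18 = £130,656.36.
Total = £0.00 + £50,588.95 + £130,656.36 = £181,245.31.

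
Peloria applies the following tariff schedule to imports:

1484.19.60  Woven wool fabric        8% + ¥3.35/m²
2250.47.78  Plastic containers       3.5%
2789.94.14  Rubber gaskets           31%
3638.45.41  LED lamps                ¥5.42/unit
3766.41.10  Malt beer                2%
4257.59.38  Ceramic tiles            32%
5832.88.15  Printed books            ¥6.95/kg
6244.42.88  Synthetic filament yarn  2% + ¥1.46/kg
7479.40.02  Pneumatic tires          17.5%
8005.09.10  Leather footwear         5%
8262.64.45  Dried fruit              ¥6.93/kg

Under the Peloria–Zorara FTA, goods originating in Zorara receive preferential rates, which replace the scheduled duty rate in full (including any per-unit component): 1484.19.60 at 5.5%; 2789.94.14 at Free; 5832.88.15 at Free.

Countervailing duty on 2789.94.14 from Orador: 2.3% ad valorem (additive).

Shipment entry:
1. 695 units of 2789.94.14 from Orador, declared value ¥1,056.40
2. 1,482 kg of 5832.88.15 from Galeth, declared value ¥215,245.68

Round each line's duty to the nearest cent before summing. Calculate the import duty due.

¥10,651.68

Line 1 (2789.94.14, Orador, 695 units, ¥1,056.40):
Base rate for 2789.94.14 is 31%.
2789.94.14 has an FTA preferential rate, but origin Orador is not Zorara; base rate stands.
Additional duty on 2789.94.14 from Orador: +2.3%. Applied ad valorem rate: 31% + 2.3% = 33.3%.
Duty = ¥1,056.40 × 33.3% = ¥351.78.
Line 2 (5832.88.15, Galeth, 1,482 kg, ¥215,245.68):
Base rate for 5832.88.15 is ¥6.95/kg.
5832.88.15 has an FTA preferential rate, but origin Galeth is not Zorara; base rate stands.
Duty = 1,482 × ¥6.95 = ¥10,299.90.
Total = ¥351.78 + ¥10,299.90 = ¥10,651.68.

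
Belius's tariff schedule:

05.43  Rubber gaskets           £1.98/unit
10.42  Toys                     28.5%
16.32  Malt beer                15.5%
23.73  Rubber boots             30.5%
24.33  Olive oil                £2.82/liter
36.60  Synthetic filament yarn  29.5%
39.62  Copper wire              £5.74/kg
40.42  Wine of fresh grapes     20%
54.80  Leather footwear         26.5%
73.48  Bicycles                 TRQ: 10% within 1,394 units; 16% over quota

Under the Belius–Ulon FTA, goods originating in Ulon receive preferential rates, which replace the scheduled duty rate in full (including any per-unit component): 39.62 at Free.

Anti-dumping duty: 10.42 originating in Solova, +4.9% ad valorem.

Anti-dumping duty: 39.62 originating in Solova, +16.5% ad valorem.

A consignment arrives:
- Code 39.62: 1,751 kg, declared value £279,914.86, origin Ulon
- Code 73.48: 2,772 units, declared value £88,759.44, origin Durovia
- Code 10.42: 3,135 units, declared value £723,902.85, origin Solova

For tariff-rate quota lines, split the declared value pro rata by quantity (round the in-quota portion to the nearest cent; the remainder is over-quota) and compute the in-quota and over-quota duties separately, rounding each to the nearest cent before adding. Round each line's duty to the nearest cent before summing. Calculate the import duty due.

£253,306.91

Line 1 (39.62, Ulon, 1,751 kg, £279,914.86):
Base rate for 39.62 is £5.74/kg.
Origin Ulon qualifies under the Belius–Ulon agreement and 39.62 is covered: preferential rate Free applies instead.
The additional-duty order on 39.62 targets Solova, not Ulon; it does not apply.
Duty = £279,914.86 × 0% = £0.00.
Line 2 (73.48, Durovia, 2,772 units, £88,759.44):
Code 73.48 is under a tariff-rate quota (threshold 1,394 units). In-quota: 1,394 units at 10%; over-quota: 1,378 units at 16%.
Pro-rata value split: in-quota = £88,759.44 × 1,394/2,772 = £44,635.88; over-quota = £88,759.44 − £44,635.88 = £44,123.56.
In-quota duty = £44,635.88 × 10% = £4,463.59. Over-quota duty = £44,123.56 × 16% = £7,059.77.
Line duty = £4,463.59 + £7,059.77 = £11,523.36.
Line 3 (10.42, Solova, 3,135 units, £723,902.85):
Base rate for 10.42 is 28.5%.
Additional duty on 10.42 from Solova: +4.9%. Applied ad valorem rate: 28.5% + 4.9% = 33.4%.
Duty = £723,902.85 × 33.4% = £241,783.55.
Total = £0.00 + £11,523.36 + £241,783.55 = £253,306.91.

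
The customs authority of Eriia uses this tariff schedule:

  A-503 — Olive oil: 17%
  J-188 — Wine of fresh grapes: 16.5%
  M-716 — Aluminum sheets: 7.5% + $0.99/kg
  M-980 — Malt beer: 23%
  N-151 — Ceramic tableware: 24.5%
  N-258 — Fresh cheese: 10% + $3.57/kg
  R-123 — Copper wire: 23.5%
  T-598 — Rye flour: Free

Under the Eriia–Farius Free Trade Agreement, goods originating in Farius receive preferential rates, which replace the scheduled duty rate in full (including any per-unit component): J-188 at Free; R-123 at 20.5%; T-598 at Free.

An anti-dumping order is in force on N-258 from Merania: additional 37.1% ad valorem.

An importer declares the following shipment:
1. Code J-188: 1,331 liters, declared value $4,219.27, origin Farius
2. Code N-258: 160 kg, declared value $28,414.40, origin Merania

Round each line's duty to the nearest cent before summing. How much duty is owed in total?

$13,954.38

Line 1 (J-188, Farius, 1,331 liters, $4,219.27):
Base rate for J-188 is 16.5%.
Origin Farius qualifies under the Eriia–Farius agreement and J-188 is covered: preferential rate Free applies instead.
Duty = $4,219.27 × 0% = $0.00.
Line 2 (N-258, Merania, 160 kg, $28,414.40):
Base rate for N-258 is 10% + $3.57/kg.
Additional duty on N-258 from Merania: +37.1%. Applied ad valorem rate: 10% + 37.1% = 47.1%.
Duty = $28,414.40 × 47.1% + 160 × $3.57 = $13,954.38.
Total = $0.00 + $13,954.38 = $13,954.38.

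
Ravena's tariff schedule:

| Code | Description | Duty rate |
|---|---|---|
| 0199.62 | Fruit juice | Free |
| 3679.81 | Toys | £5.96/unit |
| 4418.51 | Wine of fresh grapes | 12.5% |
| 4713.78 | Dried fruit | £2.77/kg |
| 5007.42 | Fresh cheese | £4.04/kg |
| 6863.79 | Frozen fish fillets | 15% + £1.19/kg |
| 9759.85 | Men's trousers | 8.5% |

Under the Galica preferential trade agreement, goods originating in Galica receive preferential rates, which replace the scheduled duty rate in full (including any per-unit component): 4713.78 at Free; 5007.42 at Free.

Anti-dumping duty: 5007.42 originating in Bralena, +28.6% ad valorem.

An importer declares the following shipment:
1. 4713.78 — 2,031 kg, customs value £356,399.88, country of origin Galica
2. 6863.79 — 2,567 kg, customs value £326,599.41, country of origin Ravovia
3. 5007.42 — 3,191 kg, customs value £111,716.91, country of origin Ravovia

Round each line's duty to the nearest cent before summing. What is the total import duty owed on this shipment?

Line 1 (4713.78, Galica, 2,031 kg, £356,399.88):
Base rate for 4713.78 is £2.77/kg.
Origin Galica qualifies under the Ravena–Galica agreement and 4713.78 is covered: preferential rate Free applies instead.
Duty = £356,399.88 × 0% = £0.00.
Line 2 (6863.79, Ravovia, 2,567 kg, £326,599.41):
Base rate for 6863.79 is 15% + £1.19/kg.
Duty = £326,599.41 × 15% + 2,567 × £1.19 = £52,044.64.
Line 3 (5007.42, Ravovia, 3,191 kg, £111,716.91):
Base rate for 5007.42 is £4.04/kg.
5007.42 has an FTA preferential rate, but origin Ravovia is not Galica; base rate stands.
The additional-duty order on 5007.42 targets Bralena, not Ravovia; it does not apply.
Duty = 3,191 × £4.04 = £12,891.64.
Total = £0.00 + £52,044.64 + £12,891.64 = £64,936.28.

£64,936.28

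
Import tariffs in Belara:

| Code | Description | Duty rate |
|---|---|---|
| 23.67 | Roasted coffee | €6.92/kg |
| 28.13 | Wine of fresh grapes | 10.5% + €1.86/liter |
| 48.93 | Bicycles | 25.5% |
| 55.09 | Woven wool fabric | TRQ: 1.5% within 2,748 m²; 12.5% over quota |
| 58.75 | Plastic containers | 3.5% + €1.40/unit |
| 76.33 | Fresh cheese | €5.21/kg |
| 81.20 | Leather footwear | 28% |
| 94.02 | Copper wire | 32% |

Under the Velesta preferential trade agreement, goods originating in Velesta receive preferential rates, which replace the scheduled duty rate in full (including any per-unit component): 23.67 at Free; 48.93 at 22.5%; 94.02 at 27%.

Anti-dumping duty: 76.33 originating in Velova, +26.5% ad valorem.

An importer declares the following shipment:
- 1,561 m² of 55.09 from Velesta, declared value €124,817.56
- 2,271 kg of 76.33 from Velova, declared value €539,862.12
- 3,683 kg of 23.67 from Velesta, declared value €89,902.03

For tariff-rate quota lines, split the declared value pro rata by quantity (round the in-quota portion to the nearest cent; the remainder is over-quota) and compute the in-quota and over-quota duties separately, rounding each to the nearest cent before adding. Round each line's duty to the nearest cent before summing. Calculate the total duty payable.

Line 1 (55.09, Velesta, 1,561 m², €124,817.56):
Code 55.09 is under a tariff-rate quota (threshold 2,748 m²). Quantity 1,561 m² is within the quota, so the in-quota rate 1.5% applies to the full value.
Duty = €124,817.56 × 1.5% = €1,872.26.
Line 2 (76.33, Velova, 2,271 kg, €539,862.12):
Base rate for 76.33 is €5.21/kg.
Additional duty on 76.33 from Velova: +26.5% ad valorem. Applied ad valorem rate = 26.5%.
Duty = €539,862.12 × 26.5% + 2,271 × €5.21 = €154,895.37.
Line 3 (23.67, Velesta, 3,683 kg, €89,902.03):
Base rate for 23.67 is €6.92/kg.
Origin Velesta qualifies under the Belara–Velesta agreement and 23.67 is covered: preferential rate Free applies instead.
Duty = €89,902.03 × 0% = €0.00.
Total = €1,872.26 + €154,895.37 + €0.00 = €156,767.63.

€156,767.63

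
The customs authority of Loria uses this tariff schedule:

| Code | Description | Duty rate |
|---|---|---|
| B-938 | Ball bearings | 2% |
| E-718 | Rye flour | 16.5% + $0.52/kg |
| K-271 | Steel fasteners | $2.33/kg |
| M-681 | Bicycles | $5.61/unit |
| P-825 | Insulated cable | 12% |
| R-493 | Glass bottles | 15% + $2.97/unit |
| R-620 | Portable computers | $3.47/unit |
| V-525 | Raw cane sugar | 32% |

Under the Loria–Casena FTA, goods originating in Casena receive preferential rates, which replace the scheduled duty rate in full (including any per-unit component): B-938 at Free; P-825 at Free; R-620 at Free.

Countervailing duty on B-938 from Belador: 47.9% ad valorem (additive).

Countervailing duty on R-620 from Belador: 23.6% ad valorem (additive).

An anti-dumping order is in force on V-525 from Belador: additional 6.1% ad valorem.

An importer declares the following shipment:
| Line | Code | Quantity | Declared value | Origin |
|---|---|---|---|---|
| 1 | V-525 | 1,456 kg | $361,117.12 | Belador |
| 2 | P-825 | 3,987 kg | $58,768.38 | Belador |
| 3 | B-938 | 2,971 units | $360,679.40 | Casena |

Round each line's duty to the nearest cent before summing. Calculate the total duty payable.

Line 1 (V-525, Belador, 1,456 kg, $361,117.12):
Base rate for V-525 is 32%.
Additional duty on V-525 from Belador: +6.1%. Applied ad valorem rate: 32% + 6.1% = 38.1%.
Duty = $361,117.12 × 38.1% = $137,585.62.
Line 2 (P-825, Belador, 3,987 kg, $58,768.38):
Base rate for P-825 is 12%.
P-825 has an FTA preferential rate, but origin Belador is not Casena; base rate stands.
Duty = $58,768.38 × 12% = $7,052.21.
Line 3 (B-938, Casena, 2,971 units, $360,679.40):
Base rate for B-938 is 2%.
Origin Casena qualifies under the Loria–Casena agreement and B-938 is covered: preferential rate Free applies instead.
The additional-duty order on B-938 targets Belador, not Casena; it does not apply.
Duty = $360,679.40 × 0% = $0.00.
Total = $137,585.62 + $7,052.21 + $0.00 = $144,637.83.

$144,637.83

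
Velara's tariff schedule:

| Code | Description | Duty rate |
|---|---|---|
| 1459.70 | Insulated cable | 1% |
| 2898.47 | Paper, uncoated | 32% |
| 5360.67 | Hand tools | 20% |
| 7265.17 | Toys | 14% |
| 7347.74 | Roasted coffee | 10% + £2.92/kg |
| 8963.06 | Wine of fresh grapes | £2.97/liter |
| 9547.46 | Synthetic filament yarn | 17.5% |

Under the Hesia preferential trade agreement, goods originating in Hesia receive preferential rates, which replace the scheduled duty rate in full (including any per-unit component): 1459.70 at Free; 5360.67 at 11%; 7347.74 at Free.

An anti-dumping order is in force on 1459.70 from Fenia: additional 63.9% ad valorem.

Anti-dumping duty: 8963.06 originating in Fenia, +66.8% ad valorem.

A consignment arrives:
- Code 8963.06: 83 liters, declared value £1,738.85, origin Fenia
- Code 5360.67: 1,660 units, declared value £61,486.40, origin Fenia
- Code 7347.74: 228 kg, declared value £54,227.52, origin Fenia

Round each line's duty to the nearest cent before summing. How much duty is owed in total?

£19,793.85

Line 1 (8963.06, Fenia, 83 liters, £1,738.85):
Base rate for 8963.06 is £2.97/liter.
Additional duty on 8963.06 from Fenia: +66.8% ad valorem. Applied ad valorem rate = 66.8%.
Duty = £1,738.85 × 66.8% + 83 × £2.97 = £1,408.06.
Line 2 (5360.67, Fenia, 1,660 units, £61,486.40):
Base rate for 5360.67 is 20%.
5360.67 has an FTA preferential rate, but origin Fenia is not Hesia; base rate stands.
Duty = £61,486.40 × 20% = £12,297.28.
Line 3 (7347.74, Fenia, 228 kg, £54,227.52):
Base rate for 7347.74 is 10% + £2.92/kg.
7347.74 has an FTA preferential rate, but origin Fenia is not Hesia; base rate stands.
Duty = £54,227.52 × 10% + 228 × £2.92 = £6,088.51.
Total = £1,408.06 + £12,297.28 + £6,088.51 = £19,793.85.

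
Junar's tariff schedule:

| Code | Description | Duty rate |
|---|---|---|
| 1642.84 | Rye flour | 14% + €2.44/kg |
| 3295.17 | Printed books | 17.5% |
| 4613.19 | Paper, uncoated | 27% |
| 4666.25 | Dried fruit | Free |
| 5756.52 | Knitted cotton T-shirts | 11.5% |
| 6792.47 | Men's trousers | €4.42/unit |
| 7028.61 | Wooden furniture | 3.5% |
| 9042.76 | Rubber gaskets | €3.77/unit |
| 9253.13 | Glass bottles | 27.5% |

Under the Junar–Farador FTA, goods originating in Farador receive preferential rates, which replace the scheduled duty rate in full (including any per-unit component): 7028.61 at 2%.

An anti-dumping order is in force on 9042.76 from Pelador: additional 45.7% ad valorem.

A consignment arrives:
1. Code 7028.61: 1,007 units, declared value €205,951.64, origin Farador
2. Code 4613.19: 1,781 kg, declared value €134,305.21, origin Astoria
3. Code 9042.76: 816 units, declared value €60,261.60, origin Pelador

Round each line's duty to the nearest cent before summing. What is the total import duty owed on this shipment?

€70,997.31

Line 1 (7028.61, Farador, 1,007 units, €205,951.64):
Base rate for 7028.61 is 3.5%.
Origin Farador qualifies under the Junar–Farador agreement and 7028.61 is covered: preferential rate 2% applies instead.
Duty = €205,951.64 × 2% = €4,119.03.
Line 2 (4613.19, Astoria, 1,781 kg, €134,305.21):
Base rate for 4613.19 is 27%.
Duty = €134,305.21 × 27% = €36,262.41.
Line 3 (9042.76, Pelador, 816 units, €60,261.60):
Base rate for 9042.76 is €3.77/unit.
Additional duty on 9042.76 from Pelador: +45.7% ad valorem. Applied ad valorem rate = 45.7%.
Duty = €60,261.60 × 45.7% + 816 × €3.77 = €30,615.87.
Total = €4,119.03 + €36,262.41 + €30,615.87 = €70,997.31.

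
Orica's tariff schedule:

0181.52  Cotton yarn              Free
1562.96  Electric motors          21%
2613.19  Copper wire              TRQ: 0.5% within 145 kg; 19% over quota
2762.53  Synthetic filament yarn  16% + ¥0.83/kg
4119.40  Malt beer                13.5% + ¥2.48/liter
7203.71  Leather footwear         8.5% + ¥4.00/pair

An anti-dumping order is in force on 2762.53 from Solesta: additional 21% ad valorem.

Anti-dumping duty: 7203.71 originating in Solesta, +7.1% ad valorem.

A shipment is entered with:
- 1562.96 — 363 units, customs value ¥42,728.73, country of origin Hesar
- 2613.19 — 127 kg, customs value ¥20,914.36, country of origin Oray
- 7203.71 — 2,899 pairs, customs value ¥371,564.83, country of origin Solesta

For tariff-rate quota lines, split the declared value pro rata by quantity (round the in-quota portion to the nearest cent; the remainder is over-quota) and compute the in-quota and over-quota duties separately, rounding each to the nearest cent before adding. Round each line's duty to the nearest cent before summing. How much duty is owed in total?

Line 1 (1562.96, Hesar, 363 units, ¥42,728.73):
Base rate for 1562.96 is 21%.
Duty = ¥42,728.73 × 21% = ¥8,973.03.
Line 2 (2613.19, Oray, 127 kg, ¥20,914.36):
Code 2613.19 is under a tariff-rate quota (threshold 145 kg). Quantity 127 kg is within the quota, so the in-quota rate 0.5% applies to the full value.
Duty = ¥20,914.36 × 0.5% = ¥104.57.
Line 3 (7203.71, Solesta, 2,899 pairs, ¥371,564.83):
Base rate for 7203.71 is 8.5% + ¥4.00/pair.
Additional duty on 7203.71 from Solesta: +7.1%. Applied ad valorem rate: 8.5% + 7.1% = 15.6%.
Duty = ¥371,564.83 × 15.6% + 2,899 × ¥4.00 = ¥69,560.11.
Total = ¥8,973.03 + ¥104.57 + ¥69,560.11 = ¥78,637.71.

¥78,637.71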